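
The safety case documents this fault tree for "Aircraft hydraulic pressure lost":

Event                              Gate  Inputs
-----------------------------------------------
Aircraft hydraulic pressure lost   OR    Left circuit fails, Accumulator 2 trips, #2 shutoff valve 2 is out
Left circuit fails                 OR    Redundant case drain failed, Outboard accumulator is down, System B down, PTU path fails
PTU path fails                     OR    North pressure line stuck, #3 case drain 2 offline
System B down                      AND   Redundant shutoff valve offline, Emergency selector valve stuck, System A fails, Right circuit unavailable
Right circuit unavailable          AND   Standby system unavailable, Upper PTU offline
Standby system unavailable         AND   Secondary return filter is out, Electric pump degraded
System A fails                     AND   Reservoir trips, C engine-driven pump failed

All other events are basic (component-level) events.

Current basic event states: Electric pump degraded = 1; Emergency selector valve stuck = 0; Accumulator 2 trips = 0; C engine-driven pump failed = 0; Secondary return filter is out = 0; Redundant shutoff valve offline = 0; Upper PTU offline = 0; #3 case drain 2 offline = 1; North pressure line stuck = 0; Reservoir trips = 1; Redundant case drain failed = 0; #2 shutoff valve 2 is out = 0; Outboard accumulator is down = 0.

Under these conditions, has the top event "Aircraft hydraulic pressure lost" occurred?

System A fails [AND]: Reservoir trips=occurs, C engine-driven pump failed=not → not all inputs occur → does not occur.
Standby system unavailable [AND]: Secondary return filter is out=not, Electric pump degraded=occurs → not all inputs occur → does not occur.
Right circuit unavailable [AND]: Standby system unavailable=not, Upper PTU offline=not → not all inputs occur → does not occur.
System B down [AND]: Redundant shutoff valve offline=not, Emergency selector valve stuck=not, System A fails=not, Right circuit unavailable=not → not all inputs occur → does not occur.
PTU path fails [OR]: North pressure line stuck=not, #3 case drain 2 offline=occurs → at least one input occurs → occurs.
Left circuit fails [OR]: Redundant case drain failed=not, Outboard accumulator is down=not, System B down=not, PTU path fails=occurs → at least one input occurs → occurs.
Aircraft hydraulic pressure lost [OR]: Left circuit fails=occurs, Accumulator 2 trips=not, #2 shutoff valve 2 is out=not → at least one input occurs → occurs.

Yes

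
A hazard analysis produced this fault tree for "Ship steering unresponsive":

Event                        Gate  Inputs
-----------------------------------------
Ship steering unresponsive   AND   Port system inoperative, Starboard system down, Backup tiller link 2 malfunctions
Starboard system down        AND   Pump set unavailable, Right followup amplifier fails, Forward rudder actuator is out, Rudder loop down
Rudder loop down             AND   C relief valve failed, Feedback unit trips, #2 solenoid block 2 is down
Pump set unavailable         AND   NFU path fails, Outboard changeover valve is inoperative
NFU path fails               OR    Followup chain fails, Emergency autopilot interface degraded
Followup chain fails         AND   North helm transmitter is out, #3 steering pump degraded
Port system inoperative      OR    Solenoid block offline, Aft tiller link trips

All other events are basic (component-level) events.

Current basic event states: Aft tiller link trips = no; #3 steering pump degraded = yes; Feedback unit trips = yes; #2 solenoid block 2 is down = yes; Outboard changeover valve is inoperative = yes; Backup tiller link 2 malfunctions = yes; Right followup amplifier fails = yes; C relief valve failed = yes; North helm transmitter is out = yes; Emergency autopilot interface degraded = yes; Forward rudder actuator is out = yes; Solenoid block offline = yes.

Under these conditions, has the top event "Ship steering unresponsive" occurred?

Yes

Port system inoperative [OR]: Solenoid block offline=occurs, Aft tiller link trips=not → at least one input occurs → occurs.
Followup chain fails [AND]: North helm transmitter is out=occurs, #3 steering pump degraded=occurs → all inputs occur → occurs.
NFU path fails [OR]: Followup chain fails=occurs, Emergency autopilot interface degraded=occurs → at least one input occurs → occurs.
Pump set unavailable [AND]: NFU path fails=occurs, Outboard changeover valve is inoperative=occurs → all inputs occur → occurs.
Rudder loop down [AND]: C relief valve failed=occurs, Feedback unit trips=occurs, #2 solenoid block 2 is down=occurs → all inputs occur → occurs.
Starboard system down [AND]: Pump set unavailable=occurs, Right followup amplifier fails=occurs, Forward rudder actuator is out=occurs, Rudder loop down=occurs → all inputs occur → occurs.
Ship steering unresponsive [AND]: Port system inoperative=occurs, Starboard system down=occurs, Backup tiller link 2 malfunctions=occurs → all inputs occur → occurs.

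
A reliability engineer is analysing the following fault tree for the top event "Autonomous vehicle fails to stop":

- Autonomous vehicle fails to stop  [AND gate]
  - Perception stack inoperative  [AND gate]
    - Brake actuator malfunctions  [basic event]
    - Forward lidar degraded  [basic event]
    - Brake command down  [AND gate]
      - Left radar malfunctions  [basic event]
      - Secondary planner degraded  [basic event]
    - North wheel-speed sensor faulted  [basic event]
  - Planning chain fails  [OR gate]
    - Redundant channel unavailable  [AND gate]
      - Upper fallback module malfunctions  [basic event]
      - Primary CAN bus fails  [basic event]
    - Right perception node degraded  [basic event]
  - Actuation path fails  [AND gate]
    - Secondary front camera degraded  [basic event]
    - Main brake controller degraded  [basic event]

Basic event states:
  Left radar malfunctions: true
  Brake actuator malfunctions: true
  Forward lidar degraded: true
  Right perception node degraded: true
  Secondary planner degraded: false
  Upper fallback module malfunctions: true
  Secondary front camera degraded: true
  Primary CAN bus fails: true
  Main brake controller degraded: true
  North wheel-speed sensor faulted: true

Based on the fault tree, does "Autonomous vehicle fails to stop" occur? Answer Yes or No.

No

Brake command down [AND]: Left radar malfunctions=occurs, Secondary planner degraded=not → not all inputs occur → does not occur.
Perception stack inoperative [AND]: Brake actuator malfunctions=occurs, Forward lidar degraded=occurs, Brake command down=not, North wheel-speed sensor faulted=occurs → not all inputs occur → does not occur.
Redundant channel unavailable [AND]: Upper fallback module malfunctions=occurs, Primary CAN bus fails=occurs → all inputs occur → occurs.
Planning chain fails [OR]: Redundant channel unavailable=occurs, Right perception node degraded=occurs → at least one input occurs → occurs.
Actuation path fails [AND]: Secondary front camera degraded=occurs, Main brake controller degraded=occurs → all inputs occur → occurs.
Autonomous vehicle fails to stop [AND]: Perception stack inoperative=not, Planning chain fails=occurs, Actuation path fails=occurs → not all inputs occur → does not occur.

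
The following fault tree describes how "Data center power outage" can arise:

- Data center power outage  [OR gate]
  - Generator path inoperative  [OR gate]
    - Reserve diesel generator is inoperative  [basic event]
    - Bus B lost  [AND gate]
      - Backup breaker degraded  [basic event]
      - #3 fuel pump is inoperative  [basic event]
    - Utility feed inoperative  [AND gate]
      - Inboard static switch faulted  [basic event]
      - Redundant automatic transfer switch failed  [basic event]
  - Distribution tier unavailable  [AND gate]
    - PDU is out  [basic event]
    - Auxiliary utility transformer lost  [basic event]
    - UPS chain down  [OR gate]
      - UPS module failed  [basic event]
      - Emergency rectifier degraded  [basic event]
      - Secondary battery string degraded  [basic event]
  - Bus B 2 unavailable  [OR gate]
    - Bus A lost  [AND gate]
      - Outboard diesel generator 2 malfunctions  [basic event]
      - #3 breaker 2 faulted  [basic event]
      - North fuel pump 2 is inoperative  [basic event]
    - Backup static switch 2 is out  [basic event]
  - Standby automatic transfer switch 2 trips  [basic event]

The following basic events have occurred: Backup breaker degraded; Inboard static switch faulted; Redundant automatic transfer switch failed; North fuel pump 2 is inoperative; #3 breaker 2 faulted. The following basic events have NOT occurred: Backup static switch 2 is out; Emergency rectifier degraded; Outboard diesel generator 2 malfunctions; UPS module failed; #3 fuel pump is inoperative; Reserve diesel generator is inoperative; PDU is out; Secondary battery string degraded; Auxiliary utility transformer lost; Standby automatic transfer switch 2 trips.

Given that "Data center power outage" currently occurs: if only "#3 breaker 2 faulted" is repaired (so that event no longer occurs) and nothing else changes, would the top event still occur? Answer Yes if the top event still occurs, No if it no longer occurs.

Counterfactual: set "#3 breaker 2 faulted" to not occurred.
Bus B lost [AND]: Backup breaker degraded=occurs, #3 fuel pump is inoperative=not → not all inputs occur → does not occur.
Utility feed inoperative [AND]: Inboard static switch faulted=occurs, Redundant automatic transfer switch failed=occurs → all inputs occur → occurs.
Generator path inoperative [OR]: Reserve diesel generator is inoperative=not, Bus B lost=not, Utility feed inoperative=occurs → at least one input occurs → occurs.
UPS chain down [OR]: UPS module failed=not, Emergency rectifier degraded=not, Secondary battery string degraded=not → no input occurs → does not occur.
Distribution tier unavailable [AND]: PDU is out=not, Auxiliary utility transformer lost=not, UPS chain down=not → not all inputs occur → does not occur.
Bus A lost [AND]: Outboard diesel generator 2 malfunctions=not, #3 breaker 2 faulted=not, North fuel pump 2 is inoperative=occurs → not all inputs occur → does not occur.
Bus B 2 unavailable [OR]: Bus A lost=not, Backup static switch 2 is out=not → no input occurs → does not occur.
Data center power outage [OR]: Generator path inoperative=occurs, Distribution tier unavailable=not, Bus B 2 unavailable=not, Standby automatic transfer switch 2 trips=not → at least one input occurs → occurs.

Yes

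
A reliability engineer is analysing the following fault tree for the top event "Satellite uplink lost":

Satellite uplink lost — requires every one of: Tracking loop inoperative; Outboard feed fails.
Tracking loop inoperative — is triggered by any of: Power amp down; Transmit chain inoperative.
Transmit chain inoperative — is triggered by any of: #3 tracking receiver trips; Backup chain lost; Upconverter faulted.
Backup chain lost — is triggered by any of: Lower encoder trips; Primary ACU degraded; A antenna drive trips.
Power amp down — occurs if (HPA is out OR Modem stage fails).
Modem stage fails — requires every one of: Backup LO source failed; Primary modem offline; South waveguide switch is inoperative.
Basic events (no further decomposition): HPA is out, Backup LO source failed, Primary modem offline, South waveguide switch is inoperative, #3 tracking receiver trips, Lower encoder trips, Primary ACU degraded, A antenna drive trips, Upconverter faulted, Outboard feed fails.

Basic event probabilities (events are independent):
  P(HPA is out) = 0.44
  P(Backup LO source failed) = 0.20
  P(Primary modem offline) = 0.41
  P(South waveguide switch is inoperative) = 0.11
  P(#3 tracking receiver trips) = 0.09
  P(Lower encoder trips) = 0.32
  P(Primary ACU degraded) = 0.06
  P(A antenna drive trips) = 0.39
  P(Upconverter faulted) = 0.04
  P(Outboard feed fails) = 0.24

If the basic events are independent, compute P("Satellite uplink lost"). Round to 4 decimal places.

0.1946

P(Modem stage fails) [AND] = 0.20 × 0.41 × 0.11 = 0.009020
P(Power amp down) [OR] = 1 − (1−0.44) × (1−0.009020) = 0.445051
P(Backup chain lost) [OR] = 1 − (1−0.32) × (1−0.06) × (1−0.39) = 0.610088
P(Transmit chain inoperative) [OR] = 1 − (1−0.09) × (1−0.610088) × (1−0.04) = 0.659373
P(Tracking loop inoperative) [OR] = 1 − (1−0.445051) × (1−0.659373) = 0.810969
P(Satellite uplink lost) [AND] = 0.810969 × 0.24 = 0.194633
Rounded to 4 decimal places: P(Satellite uplink lost) ≈ 0.1946.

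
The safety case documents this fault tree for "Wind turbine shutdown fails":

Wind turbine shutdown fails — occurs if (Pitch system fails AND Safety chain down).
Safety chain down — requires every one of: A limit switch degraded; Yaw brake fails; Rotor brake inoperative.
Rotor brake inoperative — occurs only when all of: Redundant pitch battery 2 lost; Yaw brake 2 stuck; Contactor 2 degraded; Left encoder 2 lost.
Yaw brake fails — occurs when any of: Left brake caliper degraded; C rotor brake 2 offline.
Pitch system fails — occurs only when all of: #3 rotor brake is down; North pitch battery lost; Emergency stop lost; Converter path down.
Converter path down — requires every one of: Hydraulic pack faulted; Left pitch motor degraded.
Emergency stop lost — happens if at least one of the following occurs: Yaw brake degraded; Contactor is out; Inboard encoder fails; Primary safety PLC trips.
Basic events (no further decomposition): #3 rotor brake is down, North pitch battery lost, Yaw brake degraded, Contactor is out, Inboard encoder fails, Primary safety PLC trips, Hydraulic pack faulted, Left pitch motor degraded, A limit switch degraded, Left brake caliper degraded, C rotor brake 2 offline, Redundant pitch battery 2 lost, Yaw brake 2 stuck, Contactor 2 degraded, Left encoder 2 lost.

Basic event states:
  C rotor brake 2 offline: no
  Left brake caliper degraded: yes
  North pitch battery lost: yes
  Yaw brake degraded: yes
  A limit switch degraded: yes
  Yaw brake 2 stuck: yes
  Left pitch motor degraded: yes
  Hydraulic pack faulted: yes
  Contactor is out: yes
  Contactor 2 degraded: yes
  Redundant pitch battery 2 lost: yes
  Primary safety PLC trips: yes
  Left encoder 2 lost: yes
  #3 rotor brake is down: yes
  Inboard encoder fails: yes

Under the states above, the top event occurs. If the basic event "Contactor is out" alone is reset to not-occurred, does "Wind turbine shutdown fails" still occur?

Counterfactual: set "Contactor is out" to not occurred.
Emergency stop lost [OR]: Yaw brake degraded=occurs, Contactor is out=not, Inboard encoder fails=occurs, Primary safety PLC trips=occurs → at least one input occurs → occurs.
Converter path down [AND]: Hydraulic pack faulted=occurs, Left pitch motor degraded=occurs → all inputs occur → occurs.
Pitch system fails [AND]: #3 rotor brake is down=occurs, North pitch battery lost=occurs, Emergency stop lost=occurs, Converter path down=occurs → all inputs occur → occurs.
Yaw brake fails [OR]: Left brake caliper degraded=occurs, C rotor brake 2 offline=not → at least one input occurs → occurs.
Rotor brake inoperative [AND]: Redundant pitch battery 2 lost=occurs, Yaw brake 2 stuck=occurs, Contactor 2 degraded=occurs, Left encoder 2 lost=occurs → all inputs occur → occurs.
Safety chain down [AND]: A limit switch degraded=occurs, Yaw brake fails=occurs, Rotor brake inoperative=occurs → all inputs occur → occurs.
Wind turbine shutdown fails [AND]: Pitch system fails=occurs, Safety chain down=occurs → all inputs occur → occurs.

Yes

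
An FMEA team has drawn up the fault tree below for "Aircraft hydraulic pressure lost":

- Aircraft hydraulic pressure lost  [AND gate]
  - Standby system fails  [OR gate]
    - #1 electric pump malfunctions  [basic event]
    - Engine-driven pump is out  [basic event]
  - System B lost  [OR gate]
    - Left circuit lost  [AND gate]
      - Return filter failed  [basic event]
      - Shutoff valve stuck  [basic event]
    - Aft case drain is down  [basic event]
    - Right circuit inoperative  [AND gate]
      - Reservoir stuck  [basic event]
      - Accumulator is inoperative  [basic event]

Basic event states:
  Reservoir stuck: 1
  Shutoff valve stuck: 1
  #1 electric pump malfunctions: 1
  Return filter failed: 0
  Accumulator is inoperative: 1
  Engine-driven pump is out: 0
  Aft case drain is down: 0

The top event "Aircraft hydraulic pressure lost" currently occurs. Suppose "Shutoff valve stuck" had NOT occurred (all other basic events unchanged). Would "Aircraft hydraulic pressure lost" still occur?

Counterfactual: set "Shutoff valve stuck" to not occurred.
Standby system fails [OR]: #1 electric pump malfunctions=occurs, Engine-driven pump is out=not → at least one input occurs → occurs.
Left circuit lost [AND]: Return filter failed=not, Shutoff valve stuck=not → not all inputs occur → does not occur.
Right circuit inoperative [AND]: Reservoir stuck=occurs, Accumulator is inoperative=occurs → all inputs occur → occurs.
System B lost [OR]: Left circuit lost=not, Aft case drain is down=not, Right circuit inoperative=occurs → at least one input occurs → occurs.
Aircraft hydraulic pressure lost [AND]: Standby system fails=occurs, System B lost=occurs → all inputs occur → occurs.

Yes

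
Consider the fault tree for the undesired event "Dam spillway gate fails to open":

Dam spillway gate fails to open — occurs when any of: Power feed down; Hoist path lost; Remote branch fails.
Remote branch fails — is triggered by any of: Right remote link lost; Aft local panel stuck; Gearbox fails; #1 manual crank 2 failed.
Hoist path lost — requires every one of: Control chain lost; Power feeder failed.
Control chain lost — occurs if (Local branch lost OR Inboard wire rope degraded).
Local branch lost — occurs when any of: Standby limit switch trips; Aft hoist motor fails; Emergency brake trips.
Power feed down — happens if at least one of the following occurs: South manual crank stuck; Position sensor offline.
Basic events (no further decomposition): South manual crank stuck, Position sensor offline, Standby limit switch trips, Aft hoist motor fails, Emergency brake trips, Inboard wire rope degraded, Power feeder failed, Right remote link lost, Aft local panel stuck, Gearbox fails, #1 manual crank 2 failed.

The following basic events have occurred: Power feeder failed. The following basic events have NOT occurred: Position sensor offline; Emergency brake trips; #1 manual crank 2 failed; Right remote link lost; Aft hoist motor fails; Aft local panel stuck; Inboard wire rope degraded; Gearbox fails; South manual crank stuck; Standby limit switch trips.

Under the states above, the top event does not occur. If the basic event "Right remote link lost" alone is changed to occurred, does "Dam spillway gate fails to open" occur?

Counterfactual: set "Right remote link lost" to occurred.
Power feed down [OR]: South manual crank stuck=not, Position sensor offline=not → no input occurs → does not occur.
Local branch lost [OR]: Standby limit switch trips=not, Aft hoist motor fails=not, Emergency brake trips=not → no input occurs → does not occur.
Control chain lost [OR]: Local branch lost=not, Inboard wire rope degraded=not → no input occurs → does not occur.
Hoist path lost [AND]: Control chain lost=not, Power feeder failed=occurs → not all inputs occur → does not occur.
Remote branch fails [OR]: Right remote link lost=occurs, Aft local panel stuck=not, Gearbox fails=not, #1 manual crank 2 failed=not → at least one input occurs → occurs.
Dam spillway gate fails to open [OR]: Power feed down=not, Hoist path lost=not, Remote branch fails=occurs → at least one input occurs → occurs.

Yes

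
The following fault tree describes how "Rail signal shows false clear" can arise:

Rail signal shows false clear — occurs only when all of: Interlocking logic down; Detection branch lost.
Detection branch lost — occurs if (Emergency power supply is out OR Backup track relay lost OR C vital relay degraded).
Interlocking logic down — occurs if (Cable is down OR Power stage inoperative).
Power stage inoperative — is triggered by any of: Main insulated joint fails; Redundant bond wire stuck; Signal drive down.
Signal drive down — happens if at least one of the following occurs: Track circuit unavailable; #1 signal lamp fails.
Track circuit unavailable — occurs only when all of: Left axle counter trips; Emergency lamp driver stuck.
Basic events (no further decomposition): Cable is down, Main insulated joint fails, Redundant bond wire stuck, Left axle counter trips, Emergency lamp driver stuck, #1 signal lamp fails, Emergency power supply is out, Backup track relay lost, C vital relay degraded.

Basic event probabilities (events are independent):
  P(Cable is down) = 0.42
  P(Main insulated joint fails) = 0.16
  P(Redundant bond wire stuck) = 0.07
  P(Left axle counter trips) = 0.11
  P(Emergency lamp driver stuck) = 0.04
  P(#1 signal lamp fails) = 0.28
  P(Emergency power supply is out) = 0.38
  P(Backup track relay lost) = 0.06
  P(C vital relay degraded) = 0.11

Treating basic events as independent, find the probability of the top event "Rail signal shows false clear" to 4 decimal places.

0.3250

P(Track circuit unavailable) [AND] = 0.11 × 0.04 = 0.004400
P(Signal drive down) [OR] = 1 − (1−0.004400) × (1−0.28) = 0.283168
P(Power stage inoperative) [OR] = 1 − (1−0.16) × (1−0.07) × (1−0.283168) = 0.440011
P(Interlocking logic down) [OR] = 1 − (1−0.42) × (1−0.440011) = 0.675206
P(Detection branch lost) [OR] = 1 − (1−0.38) × (1−0.06) × (1−0.11) = 0.481308
P(Rail signal shows false clear) [AND] = 0.675206 × 0.481308 = 0.324982
Rounded to 4 decimal places: P(Rail signal shows false clear) ≈ 0.3250.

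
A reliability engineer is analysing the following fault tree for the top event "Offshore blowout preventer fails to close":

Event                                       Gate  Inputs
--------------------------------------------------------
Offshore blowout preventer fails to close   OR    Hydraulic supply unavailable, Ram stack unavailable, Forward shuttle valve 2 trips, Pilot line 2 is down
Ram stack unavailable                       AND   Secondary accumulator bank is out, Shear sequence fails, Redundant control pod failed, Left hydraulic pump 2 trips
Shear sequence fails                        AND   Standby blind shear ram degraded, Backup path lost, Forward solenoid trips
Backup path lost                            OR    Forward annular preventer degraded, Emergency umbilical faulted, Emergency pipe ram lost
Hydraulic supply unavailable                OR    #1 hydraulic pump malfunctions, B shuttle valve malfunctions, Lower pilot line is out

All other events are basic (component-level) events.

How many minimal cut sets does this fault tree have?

8

Hydraulic supply unavailable [OR]: union of children's cut sets → 3 cut set(s).
Backup path lost [OR]: union of children's cut sets → 3 cut set(s).
Shear sequence fails [AND]: one cut set from each child combined → 1 × 3 × 1 = 3 cut set(s).
Ram stack unavailable [AND]: one cut set from each child combined → 1 × 3 × 1 × 1 = 3 cut set(s).
Offshore blowout preventer fails to close [OR]: union of children's cut sets → 8 cut set(s).
Minimal cut sets: {#1 hydraulic pump malfunctions}; {B shuttle valve malfunctions}; {Lower pilot line is out}; {Forward annular preventer degraded, Forward solenoid trips, Left hydraulic pump 2 trips, Redundant control pod failed, Secondary accumulator bank is out, Standby blind shear ram degraded}; {Emergency umbilical faulted, Forward solenoid trips, Left hydraulic pump 2 trips, Redundant control pod failed, Secondary accumulator bank is out, Standby blind shear ram degraded}; {Emergency pipe ram lost, Forward solenoid trips, Left hydraulic pump 2 trips, Redundant control pod failed, Secondary accumulator bank is out, Standby blind shear ram degraded}; {Forward shuttle valve 2 trips}; {Pilot line 2 is down}.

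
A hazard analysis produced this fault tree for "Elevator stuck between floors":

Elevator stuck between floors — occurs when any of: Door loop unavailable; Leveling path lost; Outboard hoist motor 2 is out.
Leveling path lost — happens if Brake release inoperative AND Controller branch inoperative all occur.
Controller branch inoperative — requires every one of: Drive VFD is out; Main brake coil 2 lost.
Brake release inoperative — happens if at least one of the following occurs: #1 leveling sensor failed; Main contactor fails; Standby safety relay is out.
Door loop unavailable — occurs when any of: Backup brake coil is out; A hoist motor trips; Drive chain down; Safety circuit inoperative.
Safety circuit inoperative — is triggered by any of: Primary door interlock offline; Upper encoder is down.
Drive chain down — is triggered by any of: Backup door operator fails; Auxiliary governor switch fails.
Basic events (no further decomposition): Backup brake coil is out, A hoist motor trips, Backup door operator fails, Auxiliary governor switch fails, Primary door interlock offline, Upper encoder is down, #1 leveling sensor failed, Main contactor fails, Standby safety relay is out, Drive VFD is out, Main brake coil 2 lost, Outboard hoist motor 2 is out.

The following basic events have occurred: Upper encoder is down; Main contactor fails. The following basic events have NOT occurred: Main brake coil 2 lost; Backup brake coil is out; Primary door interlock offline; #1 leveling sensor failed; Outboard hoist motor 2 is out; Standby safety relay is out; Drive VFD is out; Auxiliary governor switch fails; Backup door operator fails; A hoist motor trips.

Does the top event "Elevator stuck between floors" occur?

Yes

Drive chain down [OR]: Backup door operator fails=not, Auxiliary governor switch fails=not → no input occurs → does not occur.
Safety circuit inoperative [OR]: Primary door interlock offline=not, Upper encoder is down=occurs → at least one input occurs → occurs.
Door loop unavailable [OR]: Backup brake coil is out=not, A hoist motor trips=not, Drive chain down=not, Safety circuit inoperative=occurs → at least one input occurs → occurs.
Brake release inoperative [OR]: #1 leveling sensor failed=not, Main contactor fails=occurs, Standby safety relay is out=not → at least one input occurs → occurs.
Controller branch inoperative [AND]: Drive VFD is out=not, Main brake coil 2 lost=not → not all inputs occur → does not occur.
Leveling path lost [AND]: Brake release inoperative=occurs, Controller branch inoperative=not → not all inputs occur → does not occur.
Elevator stuck between floors [OR]: Door loop unavailable=occurs, Leveling path lost=not, Outboard hoist motor 2 is out=not → at least one input occurs → occurs.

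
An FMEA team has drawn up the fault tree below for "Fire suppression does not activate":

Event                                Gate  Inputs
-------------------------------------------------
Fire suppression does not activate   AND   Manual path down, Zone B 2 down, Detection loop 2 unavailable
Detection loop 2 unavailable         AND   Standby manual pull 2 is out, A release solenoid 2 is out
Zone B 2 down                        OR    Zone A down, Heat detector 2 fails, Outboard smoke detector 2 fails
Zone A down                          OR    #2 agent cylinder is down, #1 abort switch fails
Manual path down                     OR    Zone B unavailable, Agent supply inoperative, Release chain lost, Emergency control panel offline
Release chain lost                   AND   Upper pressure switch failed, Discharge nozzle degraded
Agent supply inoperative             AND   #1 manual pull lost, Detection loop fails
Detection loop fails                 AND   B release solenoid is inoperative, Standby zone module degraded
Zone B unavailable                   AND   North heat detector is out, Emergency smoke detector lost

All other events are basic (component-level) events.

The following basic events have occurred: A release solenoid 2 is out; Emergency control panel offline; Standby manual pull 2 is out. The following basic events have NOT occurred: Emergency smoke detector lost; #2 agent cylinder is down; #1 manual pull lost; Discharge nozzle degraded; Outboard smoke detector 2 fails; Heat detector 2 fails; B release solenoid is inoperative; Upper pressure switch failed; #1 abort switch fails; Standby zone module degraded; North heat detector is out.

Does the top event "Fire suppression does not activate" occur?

No

Zone B unavailable [AND]: North heat detector is out=not, Emergency smoke detector lost=not → not all inputs occur → does not occur.
Detection loop fails [AND]: B release solenoid is inoperative=not, Standby zone module degraded=not → not all inputs occur → does not occur.
Agent supply inoperative [AND]: #1 manual pull lost=not, Detection loop fails=not → not all inputs occur → does not occur.
Release chain lost [AND]: Upper pressure switch failed=not, Discharge nozzle degraded=not → not all inputs occur → does not occur.
Manual path down [OR]: Zone B unavailable=not, Agent supply inoperative=not, Release chain lost=not, Emergency control panel offline=occurs → at least one input occurs → occurs.
Zone A down [OR]: #2 agent cylinder is down=not, #1 abort switch fails=not → no input occurs → does not occur.
Zone B 2 down [OR]: Zone A down=not, Heat detector 2 fails=not, Outboard smoke detector 2 fails=not → no input occurs → does not occur.
Detection loop 2 unavailable [AND]: Standby manual pull 2 is out=occurs, A release solenoid 2 is out=occurs → all inputs occur → occurs.
Fire suppression does not activate [AND]: Manual path down=occurs, Zone B 2 down=not, Detection loop 2 unavailable=occurs → not all inputs occur → does not occur.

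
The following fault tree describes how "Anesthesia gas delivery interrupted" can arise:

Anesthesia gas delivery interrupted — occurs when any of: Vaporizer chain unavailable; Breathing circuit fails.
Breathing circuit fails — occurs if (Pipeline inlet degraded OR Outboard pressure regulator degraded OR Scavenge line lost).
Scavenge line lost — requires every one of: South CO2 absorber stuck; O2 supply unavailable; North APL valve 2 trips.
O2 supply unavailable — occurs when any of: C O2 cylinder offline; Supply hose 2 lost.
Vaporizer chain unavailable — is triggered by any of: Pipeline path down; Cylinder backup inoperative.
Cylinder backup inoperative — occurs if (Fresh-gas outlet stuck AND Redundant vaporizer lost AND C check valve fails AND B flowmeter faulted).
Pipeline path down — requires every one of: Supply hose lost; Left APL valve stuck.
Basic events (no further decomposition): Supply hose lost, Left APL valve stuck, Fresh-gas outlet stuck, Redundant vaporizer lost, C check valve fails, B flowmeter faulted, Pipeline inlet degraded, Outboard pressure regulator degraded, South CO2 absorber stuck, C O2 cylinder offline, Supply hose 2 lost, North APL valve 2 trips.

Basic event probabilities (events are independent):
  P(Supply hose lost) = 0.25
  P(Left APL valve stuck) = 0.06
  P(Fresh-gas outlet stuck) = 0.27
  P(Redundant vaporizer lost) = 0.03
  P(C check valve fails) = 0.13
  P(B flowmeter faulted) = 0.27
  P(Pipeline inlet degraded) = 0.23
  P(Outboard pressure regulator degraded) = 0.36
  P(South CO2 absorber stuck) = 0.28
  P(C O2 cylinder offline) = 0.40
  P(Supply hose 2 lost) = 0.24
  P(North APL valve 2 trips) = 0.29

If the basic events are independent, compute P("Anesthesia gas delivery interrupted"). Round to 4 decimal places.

P(Pipeline path down) [AND] = 0.25 × 0.06 = 0.015000
P(Cylinder backup inoperative) [AND] = 0.27 × 0.03 × 0.13 × 0.27 = 0.000284
P(Vaporizer chain unavailable) [OR] = 1 − (1−0.015000) × (1−0.000284) = 0.015280
P(O2 supply unavailable) [OR] = 1 − (1−0.40) × (1−0.24) = 0.544000
P(Scavenge line lost) [AND] = 0.28 × 0.544000 × 0.29 = 0.044173
P(Breathing circuit fails) [OR] = 1 − (1−0.23) × (1−0.36) × (1−0.044173) = 0.528968
P(Anesthesia gas delivery interrupted) [OR] = 1 − (1−0.015280) × (1−0.528968) = 0.536165
Rounded to 4 decimal places: P(Anesthesia gas delivery interrupted) ≈ 0.5362.

0.5362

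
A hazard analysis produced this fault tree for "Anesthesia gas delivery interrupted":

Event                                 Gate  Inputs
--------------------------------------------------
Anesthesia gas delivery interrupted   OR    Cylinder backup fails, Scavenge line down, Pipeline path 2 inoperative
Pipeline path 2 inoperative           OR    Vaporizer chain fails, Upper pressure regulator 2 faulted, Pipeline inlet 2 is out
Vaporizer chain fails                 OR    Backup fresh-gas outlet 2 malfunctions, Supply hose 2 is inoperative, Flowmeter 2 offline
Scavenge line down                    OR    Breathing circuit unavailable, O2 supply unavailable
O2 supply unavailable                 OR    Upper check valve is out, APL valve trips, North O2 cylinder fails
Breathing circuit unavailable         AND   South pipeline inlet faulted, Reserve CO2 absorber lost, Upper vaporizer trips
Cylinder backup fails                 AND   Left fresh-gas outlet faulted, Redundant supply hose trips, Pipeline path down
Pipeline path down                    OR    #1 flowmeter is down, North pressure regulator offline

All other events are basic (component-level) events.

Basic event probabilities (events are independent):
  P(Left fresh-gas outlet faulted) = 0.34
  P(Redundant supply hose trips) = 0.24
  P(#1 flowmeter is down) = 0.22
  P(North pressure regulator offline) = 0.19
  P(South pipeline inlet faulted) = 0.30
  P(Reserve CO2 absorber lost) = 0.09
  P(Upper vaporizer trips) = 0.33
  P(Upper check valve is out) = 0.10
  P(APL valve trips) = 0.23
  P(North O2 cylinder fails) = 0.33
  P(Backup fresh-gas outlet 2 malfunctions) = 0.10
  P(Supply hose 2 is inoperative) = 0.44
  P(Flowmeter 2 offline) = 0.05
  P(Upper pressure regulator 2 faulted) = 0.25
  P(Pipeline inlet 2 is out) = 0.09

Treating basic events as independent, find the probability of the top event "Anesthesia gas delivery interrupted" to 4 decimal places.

P(Pipeline path down) [OR] = 1 − (1−0.22) × (1−0.19) = 0.368200
P(Cylinder backup fails) [AND] = 0.34 × 0.24 × 0.368200 = 0.030045
P(Breathing circuit unavailable) [AND] = 0.30 × 0.09 × 0.33 = 0.008910
P(O2 supply unavailable) [OR] = 1 − (1−0.10) × (1−0.23) × (1−0.33) = 0.535690
P(Scavenge line down) [OR] = 1 − (1−0.008910) × (1−0.535690) = 0.539827
P(Vaporizer chain fails) [OR] = 1 − (1−0.10) × (1−0.44) × (1−0.05) = 0.521200
P(Pipeline path 2 inoperative) [OR] = 1 − (1−0.521200) × (1−0.25) × (1−0.09) = 0.673219
P(Anesthesia gas delivery interrupted) [OR] = 1 − (1−0.030045) × (1−0.539827) × (1−0.673219) = 0.854142
Rounded to 4 decimal places: P(Anesthesia gas delivery interrupted) ≈ 0.8541.

0.8541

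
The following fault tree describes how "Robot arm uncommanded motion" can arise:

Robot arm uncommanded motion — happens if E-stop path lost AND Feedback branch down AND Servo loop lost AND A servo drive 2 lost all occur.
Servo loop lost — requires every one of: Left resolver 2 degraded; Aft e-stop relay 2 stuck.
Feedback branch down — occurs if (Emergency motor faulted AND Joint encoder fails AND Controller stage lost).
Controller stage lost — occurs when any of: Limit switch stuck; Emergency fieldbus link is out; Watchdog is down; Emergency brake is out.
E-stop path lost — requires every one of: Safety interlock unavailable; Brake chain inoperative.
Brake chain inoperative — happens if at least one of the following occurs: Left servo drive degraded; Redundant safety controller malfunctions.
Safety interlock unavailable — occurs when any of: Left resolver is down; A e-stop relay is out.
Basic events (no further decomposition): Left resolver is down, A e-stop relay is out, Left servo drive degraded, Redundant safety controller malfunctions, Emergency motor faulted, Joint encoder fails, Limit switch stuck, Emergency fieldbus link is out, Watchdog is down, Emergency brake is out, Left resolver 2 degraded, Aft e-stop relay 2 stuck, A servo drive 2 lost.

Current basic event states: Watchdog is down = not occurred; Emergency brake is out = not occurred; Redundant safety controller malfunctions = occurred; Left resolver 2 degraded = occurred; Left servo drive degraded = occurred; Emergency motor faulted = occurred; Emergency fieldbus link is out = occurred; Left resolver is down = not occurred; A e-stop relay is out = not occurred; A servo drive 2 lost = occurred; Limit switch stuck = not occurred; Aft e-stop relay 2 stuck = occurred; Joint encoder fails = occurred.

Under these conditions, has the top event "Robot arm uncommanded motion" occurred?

No

Safety interlock unavailable [OR]: Left resolver is down=not, A e-stop relay is out=not → no input occurs → does not occur.
Brake chain inoperative [OR]: Left servo drive degraded=occurs, Redundant safety controller malfunctions=occurs → at least one input occurs → occurs.
E-stop path lost [AND]: Safety interlock unavailable=not, Brake chain inoperative=occurs → not all inputs occur → does not occur.
Controller stage lost [OR]: Limit switch stuck=not, Emergency fieldbus link is out=occurs, Watchdog is down=not, Emergency brake is out=not → at least one input occurs → occurs.
Feedback branch down [AND]: Emergency motor faulted=occurs, Joint encoder fails=occurs, Controller stage lost=occurs → all inputs occur → occurs.
Servo loop lost [AND]: Left resolver 2 degraded=occurs, Aft e-stop relay 2 stuck=occurs → all inputs occur → occurs.
Robot arm uncommanded motion [AND]: E-stop path lost=not, Feedback branch down=occurs, Servo loop lost=occurs, A servo drive 2 lost=occurs → not all inputs occur → does not occur.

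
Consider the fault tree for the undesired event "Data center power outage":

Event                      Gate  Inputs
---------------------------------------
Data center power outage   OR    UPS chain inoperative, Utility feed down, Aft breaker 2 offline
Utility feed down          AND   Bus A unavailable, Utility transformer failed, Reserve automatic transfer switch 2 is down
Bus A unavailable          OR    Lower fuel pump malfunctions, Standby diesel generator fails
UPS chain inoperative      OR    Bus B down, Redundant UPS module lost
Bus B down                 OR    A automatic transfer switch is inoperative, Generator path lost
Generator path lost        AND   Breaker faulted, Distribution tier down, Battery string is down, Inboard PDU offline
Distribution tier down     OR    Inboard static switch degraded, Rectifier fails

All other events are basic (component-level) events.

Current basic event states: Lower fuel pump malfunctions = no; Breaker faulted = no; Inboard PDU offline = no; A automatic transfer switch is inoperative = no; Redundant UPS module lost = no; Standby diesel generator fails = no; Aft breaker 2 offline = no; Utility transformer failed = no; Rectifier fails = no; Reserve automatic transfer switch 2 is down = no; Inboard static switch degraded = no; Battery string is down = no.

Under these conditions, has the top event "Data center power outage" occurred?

Distribution tier down [OR]: Inboard static switch degraded=not, Rectifier fails=not → no input occurs → does not occur.
Generator path lost [AND]: Breaker faulted=not, Distribution tier down=not, Battery string is down=not, Inboard PDU offline=not → not all inputs occur → does not occur.
Bus B down [OR]: A automatic transfer switch is inoperative=not, Generator path lost=not → no input occurs → does not occur.
UPS chain inoperative [OR]: Bus B down=not, Redundant UPS module lost=not → no input occurs → does not occur.
Bus A unavailable [OR]: Lower fuel pump malfunctions=not, Standby diesel generator fails=not → no input occurs → does not occur.
Utility feed down [AND]: Bus A unavailable=not, Utility transformer failed=not, Reserve automatic transfer switch 2 is down=not → not all inputs occur → does not occur.
Data center power outage [OR]: UPS chain inoperative=not, Utility feed down=not, Aft breaker 2 offline=not → no input occurs → does not occur.

No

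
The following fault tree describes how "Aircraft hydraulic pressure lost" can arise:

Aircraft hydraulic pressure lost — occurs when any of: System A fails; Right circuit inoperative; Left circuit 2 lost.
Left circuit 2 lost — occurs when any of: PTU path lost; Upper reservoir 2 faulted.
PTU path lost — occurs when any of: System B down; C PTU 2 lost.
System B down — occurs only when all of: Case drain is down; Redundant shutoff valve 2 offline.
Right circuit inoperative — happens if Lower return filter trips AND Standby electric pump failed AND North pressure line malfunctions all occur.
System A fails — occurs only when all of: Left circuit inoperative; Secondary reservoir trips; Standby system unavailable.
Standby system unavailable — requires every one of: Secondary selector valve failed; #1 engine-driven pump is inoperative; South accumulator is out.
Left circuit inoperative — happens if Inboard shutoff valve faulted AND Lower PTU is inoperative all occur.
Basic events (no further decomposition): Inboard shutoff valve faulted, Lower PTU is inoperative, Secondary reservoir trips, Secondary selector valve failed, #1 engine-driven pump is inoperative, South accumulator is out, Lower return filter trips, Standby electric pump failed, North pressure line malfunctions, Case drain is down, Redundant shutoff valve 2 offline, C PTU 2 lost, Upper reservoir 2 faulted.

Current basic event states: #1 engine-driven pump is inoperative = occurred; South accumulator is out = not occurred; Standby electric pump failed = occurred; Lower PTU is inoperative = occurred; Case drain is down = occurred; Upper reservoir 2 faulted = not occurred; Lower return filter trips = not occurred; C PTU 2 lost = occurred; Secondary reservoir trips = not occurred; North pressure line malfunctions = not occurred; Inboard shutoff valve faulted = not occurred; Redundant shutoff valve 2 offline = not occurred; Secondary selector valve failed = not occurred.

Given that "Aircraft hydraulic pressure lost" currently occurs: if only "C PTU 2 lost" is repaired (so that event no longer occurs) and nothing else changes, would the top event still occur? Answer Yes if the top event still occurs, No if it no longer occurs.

No

Counterfactual: set "C PTU 2 lost" to not occurred.
Left circuit inoperative [AND]: Inboard shutoff valve faulted=not, Lower PTU is inoperative=occurs → not all inputs occur → does not occur.
Standby system unavailable [AND]: Secondary selector valve failed=not, #1 engine-driven pump is inoperative=occurs, South accumulator is out=not → not all inputs occur → does not occur.
System A fails [AND]: Left circuit inoperative=not, Secondary reservoir trips=not, Standby system unavailable=not → not all inputs occur → does not occur.
Right circuit inoperative [AND]: Lower return filter trips=not, Standby electric pump failed=occurs, North pressure line malfunctions=not → not all inputs occur → does not occur.
System B down [AND]: Case drain is down=occurs, Redundant shutoff valve 2 offline=not → not all inputs occur → does not occur.
PTU path lost [OR]: System B down=not, C PTU 2 lost=not → no input occurs → does not occur.
Left circuit 2 lost [OR]: PTU path lost=not, Upper reservoir 2 faulted=not → no input occurs → does not occur.
Aircraft hydraulic pressure lost [OR]: System A fails=not, Right circuit inoperative=not, Left circuit 2 lost=not → no input occurs → does not occur.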